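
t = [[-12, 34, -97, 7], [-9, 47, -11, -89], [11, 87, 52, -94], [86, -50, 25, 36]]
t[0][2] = -97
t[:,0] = [-12, -9, 11, 86]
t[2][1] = 87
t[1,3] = -89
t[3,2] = 25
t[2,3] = -94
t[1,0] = -9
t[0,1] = 34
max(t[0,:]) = 34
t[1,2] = -11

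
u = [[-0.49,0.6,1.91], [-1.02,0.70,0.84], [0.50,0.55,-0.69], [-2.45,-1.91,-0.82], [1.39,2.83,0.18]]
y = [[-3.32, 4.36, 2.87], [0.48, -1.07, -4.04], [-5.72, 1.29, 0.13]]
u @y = [[-9.01,-0.31,-3.58], [-1.08,-4.11,-5.65], [2.55,0.7,-0.88], [11.91,-9.70,0.58], [-4.29,3.26,-7.42]]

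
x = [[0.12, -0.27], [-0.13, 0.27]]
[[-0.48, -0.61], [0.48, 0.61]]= x @ [[-0.27, -0.52], [1.66, 2.01]]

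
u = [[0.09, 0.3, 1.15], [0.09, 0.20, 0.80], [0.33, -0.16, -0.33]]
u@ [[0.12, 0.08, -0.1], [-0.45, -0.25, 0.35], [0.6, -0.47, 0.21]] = [[0.57, -0.61, 0.34], [0.40, -0.42, 0.23], [-0.09, 0.22, -0.16]]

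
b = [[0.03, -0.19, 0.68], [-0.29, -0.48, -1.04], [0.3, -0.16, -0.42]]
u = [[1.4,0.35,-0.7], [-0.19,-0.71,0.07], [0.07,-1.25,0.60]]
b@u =[[0.13,  -0.7,  0.37], [-0.39,  1.54,  -0.45], [0.42,  0.74,  -0.47]]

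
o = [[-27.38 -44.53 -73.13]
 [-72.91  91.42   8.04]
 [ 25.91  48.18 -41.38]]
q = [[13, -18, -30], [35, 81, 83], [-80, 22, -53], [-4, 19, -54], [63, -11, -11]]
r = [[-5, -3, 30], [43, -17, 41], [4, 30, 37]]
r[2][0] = 4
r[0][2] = 30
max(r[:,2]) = 41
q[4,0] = 63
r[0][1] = -3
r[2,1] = 30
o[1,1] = 91.42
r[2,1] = 30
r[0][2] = 30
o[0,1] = -44.53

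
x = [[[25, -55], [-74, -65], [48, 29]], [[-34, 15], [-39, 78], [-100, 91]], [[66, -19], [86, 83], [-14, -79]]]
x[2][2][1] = -79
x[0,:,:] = [[25, -55], [-74, -65], [48, 29]]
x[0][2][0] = 48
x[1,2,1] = 91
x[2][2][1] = -79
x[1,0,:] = [-34, 15]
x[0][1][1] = -65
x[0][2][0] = 48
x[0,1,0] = -74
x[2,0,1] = -19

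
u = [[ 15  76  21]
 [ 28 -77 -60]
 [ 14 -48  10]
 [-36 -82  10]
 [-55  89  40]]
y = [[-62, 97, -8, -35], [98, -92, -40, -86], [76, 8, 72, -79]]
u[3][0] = -36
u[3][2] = 10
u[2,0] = 14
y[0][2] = -8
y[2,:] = [76, 8, 72, -79]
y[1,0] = 98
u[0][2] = 21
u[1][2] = -60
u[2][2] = 10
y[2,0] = 76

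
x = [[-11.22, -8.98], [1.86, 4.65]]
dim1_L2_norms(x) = [14.37, 5.01]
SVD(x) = [[-0.95, 0.3],[0.30, 0.95]] @ diag([15.034794305571365, 2.3592075341433842]) @ [[0.75, 0.66], [-0.66, 0.75]]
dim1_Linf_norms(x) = [11.22, 4.65]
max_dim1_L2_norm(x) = 14.37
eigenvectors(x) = [[-0.99, 0.52],[0.13, -0.85]]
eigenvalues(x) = [-10.09, 3.52]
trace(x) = -6.57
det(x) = -35.47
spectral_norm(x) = 15.03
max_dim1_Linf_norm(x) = 11.22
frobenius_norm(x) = 15.22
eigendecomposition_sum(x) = [[-10.93, -6.66], [1.38, 0.84]] + [[-0.29, -2.32],[0.48, 3.81]]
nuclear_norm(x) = 17.39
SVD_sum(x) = [[-10.76, -9.51], [3.35, 2.96]] + [[-0.46, 0.53], [-1.49, 1.69]]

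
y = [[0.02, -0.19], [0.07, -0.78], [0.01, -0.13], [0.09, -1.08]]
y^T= [[0.02, 0.07, 0.01, 0.09], [-0.19, -0.78, -0.13, -1.08]]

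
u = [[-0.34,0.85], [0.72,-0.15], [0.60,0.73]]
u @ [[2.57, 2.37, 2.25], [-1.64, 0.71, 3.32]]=[[-2.27, -0.20, 2.06], [2.10, 1.60, 1.12], [0.34, 1.94, 3.77]]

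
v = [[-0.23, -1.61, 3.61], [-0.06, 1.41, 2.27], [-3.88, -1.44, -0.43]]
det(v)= 33.671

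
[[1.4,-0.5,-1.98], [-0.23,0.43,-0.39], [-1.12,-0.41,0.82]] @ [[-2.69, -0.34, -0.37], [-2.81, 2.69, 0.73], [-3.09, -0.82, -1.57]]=[[3.76, -0.2, 2.23], [0.62, 1.55, 1.01], [1.63, -1.39, -1.17]]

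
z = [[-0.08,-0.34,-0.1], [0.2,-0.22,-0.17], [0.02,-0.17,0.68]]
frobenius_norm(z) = 0.86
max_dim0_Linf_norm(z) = 0.68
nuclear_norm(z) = 1.36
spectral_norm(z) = 0.71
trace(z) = 0.38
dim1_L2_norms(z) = [0.36, 0.34, 0.7]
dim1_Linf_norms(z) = [0.34, 0.22, 0.68]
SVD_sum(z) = [[0.00, 0.01, -0.05],[0.00, 0.02, -0.14],[-0.01, -0.10, 0.69]] + [[0.05,  -0.33,  -0.04], [0.04,  -0.26,  -0.04], [0.01,  -0.08,  -0.01]] + [[-0.13, -0.02, -0.01], [0.16, 0.02, 0.01], [0.02, 0.00, 0.0]]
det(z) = 0.06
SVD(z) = [[-0.07, 0.77, -0.64], [-0.2, 0.62, 0.76], [0.98, 0.18, 0.11]] @ diag([0.7125341297047478, 0.43586839615282524, 0.20811980982371941]) @ [[-0.02, -0.14, 0.99], [0.15, -0.98, -0.13], [0.99, 0.15, 0.04]]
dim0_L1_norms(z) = [0.3, 0.73, 0.95]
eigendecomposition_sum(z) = [[-0.04+0.15j, -0.17-0.12j, (-0.03-0.02j)], [(0.1+0.06j), -0.12+0.09j, (-0.02+0.02j)], [(0.02+0.01j), (-0.02+0.01j), (-0+0j)]] + [[-0.04-0.15j,(-0.17+0.12j),-0.03+0.02j], [(0.1-0.06j),-0.12-0.09j,-0.02-0.02j], [0.02-0.01j,-0.02-0.01j,(-0-0j)]] + [[-0j, 0.01+0.00j, -0.03-0.00j], [0.00-0.00j, 0.02+0.00j, (-0.13-0j)], [(-0.01+0j), -0.12-0.00j, 0.69+0.00j]]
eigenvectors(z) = [[0.80+0.00j,(0.8-0j),-0.04+0.00j], [(0.19-0.56j),(0.19+0.56j),(-0.19+0j)], [0.05-0.10j,0.05+0.10j,0.98+0.00j]]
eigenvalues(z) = [(-0.17+0.25j), (-0.17-0.25j), (0.71+0j)]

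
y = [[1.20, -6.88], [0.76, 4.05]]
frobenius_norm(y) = 8.11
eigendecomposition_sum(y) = [[(0.6+1.94j), -3.44+5.05j], [0.38-0.56j, 2.02-0.15j]] + [[(0.6-1.94j), -3.44-5.05j], [0.38+0.56j, (2.02+0.15j)]]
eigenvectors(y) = [[0.95+0.00j, (0.95-0j)], [-0.20-0.25j, -0.20+0.25j]]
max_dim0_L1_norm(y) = 10.93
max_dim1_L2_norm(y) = 6.98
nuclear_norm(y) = 9.27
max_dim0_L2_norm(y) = 7.98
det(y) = 10.09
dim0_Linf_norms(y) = [1.2, 6.88]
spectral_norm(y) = 8.01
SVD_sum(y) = [[0.58, -6.93], [-0.33, 3.96]] + [[0.62, 0.05], [1.09, 0.09]]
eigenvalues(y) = [(2.62+1.79j), (2.62-1.79j)]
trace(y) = 5.25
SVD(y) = [[-0.87, 0.50], [0.50, 0.87]] @ diag([8.010511716176827, 1.2594451337766817]) @ [[-0.08, 1.0],[1.00, 0.08]]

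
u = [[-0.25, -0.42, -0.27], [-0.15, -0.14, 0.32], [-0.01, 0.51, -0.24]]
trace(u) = -0.63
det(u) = 0.07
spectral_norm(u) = 0.71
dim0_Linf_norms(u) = [0.25, 0.51, 0.32]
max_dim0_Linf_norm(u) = 0.51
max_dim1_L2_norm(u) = 0.56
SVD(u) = [[-0.59, -0.76, -0.28], [-0.32, 0.54, -0.78], [0.74, -0.37, -0.56]] @ diag([0.7069696782549041, 0.48186712800926484, 0.2051778374295341]) @ [[0.27, 0.95, -0.17], [0.23, 0.11, 0.97], [0.94, -0.30, -0.19]]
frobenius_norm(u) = 0.88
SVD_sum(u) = [[-0.11, -0.4, 0.07], [-0.06, -0.22, 0.04], [0.14, 0.49, -0.09]] + [[-0.08, -0.04, -0.35], [0.06, 0.03, 0.25], [-0.04, -0.02, -0.17]] + [[-0.05,0.02,0.01], [-0.15,0.05,0.03], [-0.11,0.03,0.02]]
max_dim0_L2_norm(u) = 0.68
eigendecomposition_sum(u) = [[0.05,-0.19,-0.13], [-0.05,0.17,0.12], [-0.04,0.15,0.11]] + [[-0.29, -0.19, -0.16], [0.03, 0.02, 0.02], [-0.15, -0.1, -0.08]] + [[-0.02, -0.04, 0.02], [-0.13, -0.33, 0.19], [0.19, 0.46, -0.26]]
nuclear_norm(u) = 1.39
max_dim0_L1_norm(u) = 1.07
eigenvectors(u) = [[-0.65, 0.88, -0.07], [0.56, -0.09, -0.58], [0.52, 0.47, 0.81]]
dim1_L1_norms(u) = [0.94, 0.61, 0.76]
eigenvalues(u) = [0.33, -0.35, -0.6]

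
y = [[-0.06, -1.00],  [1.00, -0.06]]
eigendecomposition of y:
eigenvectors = [[(0.71+0j), (0.71-0j)], [-0.71j, 0.00+0.71j]]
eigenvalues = [(-0.06+1j), (-0.06-1j)]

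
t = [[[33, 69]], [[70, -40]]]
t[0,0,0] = 33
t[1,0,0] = 70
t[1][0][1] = -40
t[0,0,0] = 33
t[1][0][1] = -40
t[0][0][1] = 69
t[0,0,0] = 33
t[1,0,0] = 70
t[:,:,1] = [[69], [-40]]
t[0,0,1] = 69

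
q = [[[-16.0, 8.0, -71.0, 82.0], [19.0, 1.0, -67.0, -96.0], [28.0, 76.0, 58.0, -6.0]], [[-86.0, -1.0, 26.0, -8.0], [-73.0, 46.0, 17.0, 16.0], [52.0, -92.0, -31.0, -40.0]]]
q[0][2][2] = 58.0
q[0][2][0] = 28.0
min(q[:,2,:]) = -92.0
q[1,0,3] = -8.0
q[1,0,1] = -1.0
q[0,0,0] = -16.0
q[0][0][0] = -16.0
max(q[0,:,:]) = 82.0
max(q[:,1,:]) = 46.0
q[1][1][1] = 46.0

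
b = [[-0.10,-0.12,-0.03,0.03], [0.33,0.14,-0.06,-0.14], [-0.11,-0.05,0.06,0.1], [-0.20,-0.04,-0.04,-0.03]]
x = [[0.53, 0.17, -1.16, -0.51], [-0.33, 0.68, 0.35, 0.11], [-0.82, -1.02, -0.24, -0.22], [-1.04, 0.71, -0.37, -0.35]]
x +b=[[0.43, 0.05, -1.19, -0.48], [0.0, 0.82, 0.29, -0.03], [-0.93, -1.07, -0.18, -0.12], [-1.24, 0.67, -0.41, -0.38]]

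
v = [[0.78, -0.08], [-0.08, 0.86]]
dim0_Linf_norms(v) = [0.78, 0.86]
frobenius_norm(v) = 1.17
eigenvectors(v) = [[-0.85, 0.53], [-0.53, -0.85]]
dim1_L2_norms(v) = [0.78, 0.86]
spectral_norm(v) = 0.91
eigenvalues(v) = [0.73, 0.91]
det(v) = 0.66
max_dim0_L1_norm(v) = 0.94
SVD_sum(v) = [[0.25, -0.41], [-0.41, 0.66]] + [[0.53, 0.33], [0.33, 0.20]]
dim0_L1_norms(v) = [0.86, 0.94]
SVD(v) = [[-0.53, 0.85],[0.85, 0.53]] @ diag([0.9094427190999915, 0.7305572809000085]) @ [[-0.53,0.85],[0.85,0.53]]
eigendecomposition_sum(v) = [[0.53,  0.33], [0.33,  0.2]] + [[0.25, -0.41],[-0.41, 0.66]]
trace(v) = 1.64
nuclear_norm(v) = 1.64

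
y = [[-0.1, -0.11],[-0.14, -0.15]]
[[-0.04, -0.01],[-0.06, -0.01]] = y @[[0.68, -1.31], [-0.23, 1.29]]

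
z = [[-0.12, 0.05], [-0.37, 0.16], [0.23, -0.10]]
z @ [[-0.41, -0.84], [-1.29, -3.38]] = [[-0.02, -0.07], [-0.05, -0.23], [0.03, 0.14]]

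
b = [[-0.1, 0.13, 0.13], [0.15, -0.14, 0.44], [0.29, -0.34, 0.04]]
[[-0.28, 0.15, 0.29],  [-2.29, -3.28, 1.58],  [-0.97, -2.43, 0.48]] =b@[[0.44, -1.65, 5.2], [2.70, 5.11, 3.35], [-4.49, -5.26, 2.88]]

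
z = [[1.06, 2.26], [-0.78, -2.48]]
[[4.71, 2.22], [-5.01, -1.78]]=z@ [[0.41, 1.71], [1.89, 0.18]]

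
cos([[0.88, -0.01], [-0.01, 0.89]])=[[0.64, 0.01],[0.01, 0.63]]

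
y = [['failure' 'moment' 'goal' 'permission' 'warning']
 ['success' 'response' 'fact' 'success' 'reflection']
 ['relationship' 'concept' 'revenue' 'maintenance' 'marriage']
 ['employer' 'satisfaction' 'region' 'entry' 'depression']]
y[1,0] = 'success'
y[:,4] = ['warning', 'reflection', 'marriage', 'depression']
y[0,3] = 'permission'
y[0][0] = 'failure'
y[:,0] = ['failure', 'success', 'relationship', 'employer']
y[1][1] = 'response'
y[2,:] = ['relationship', 'concept', 'revenue', 'maintenance', 'marriage']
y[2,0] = 'relationship'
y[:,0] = ['failure', 'success', 'relationship', 'employer']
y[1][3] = 'success'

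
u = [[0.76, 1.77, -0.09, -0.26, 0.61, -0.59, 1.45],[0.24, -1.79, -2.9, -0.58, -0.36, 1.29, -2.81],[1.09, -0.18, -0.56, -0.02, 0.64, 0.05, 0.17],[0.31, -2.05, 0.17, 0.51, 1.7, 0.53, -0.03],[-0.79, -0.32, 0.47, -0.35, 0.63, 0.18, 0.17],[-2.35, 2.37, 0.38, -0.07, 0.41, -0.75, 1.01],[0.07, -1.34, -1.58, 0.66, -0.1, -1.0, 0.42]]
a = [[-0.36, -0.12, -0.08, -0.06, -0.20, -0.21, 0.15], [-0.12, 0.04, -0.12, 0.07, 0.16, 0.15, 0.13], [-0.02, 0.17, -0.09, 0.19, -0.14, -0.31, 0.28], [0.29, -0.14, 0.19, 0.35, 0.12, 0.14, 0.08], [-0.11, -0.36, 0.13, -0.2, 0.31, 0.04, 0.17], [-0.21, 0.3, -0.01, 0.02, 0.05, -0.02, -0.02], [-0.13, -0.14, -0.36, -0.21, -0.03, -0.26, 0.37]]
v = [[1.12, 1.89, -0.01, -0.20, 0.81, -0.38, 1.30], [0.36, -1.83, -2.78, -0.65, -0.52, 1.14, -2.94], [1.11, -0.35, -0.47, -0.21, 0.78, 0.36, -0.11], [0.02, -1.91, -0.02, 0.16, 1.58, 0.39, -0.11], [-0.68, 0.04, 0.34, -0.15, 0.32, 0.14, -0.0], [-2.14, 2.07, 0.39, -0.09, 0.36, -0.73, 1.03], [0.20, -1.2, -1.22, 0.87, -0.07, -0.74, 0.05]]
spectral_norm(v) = 5.77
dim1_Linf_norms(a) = [0.36, 0.16, 0.31, 0.35, 0.36, 0.3, 0.37]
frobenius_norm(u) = 7.65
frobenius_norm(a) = 1.35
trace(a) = 0.60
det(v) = 0.00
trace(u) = -0.78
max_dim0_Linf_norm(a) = 0.37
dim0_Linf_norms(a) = [0.36, 0.36, 0.36, 0.35, 0.31, 0.31, 0.37]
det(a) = 0.00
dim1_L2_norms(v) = [2.71, 4.67, 1.54, 2.52, 0.85, 3.28, 2.07]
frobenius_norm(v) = 7.33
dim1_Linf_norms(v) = [1.89, 2.94, 1.11, 1.91, 0.68, 2.14, 1.22]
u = v + a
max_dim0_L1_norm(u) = 9.82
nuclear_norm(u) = 16.00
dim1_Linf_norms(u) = [1.77, 2.9, 1.09, 2.05, 0.79, 2.37, 1.58]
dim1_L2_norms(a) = [0.51, 0.32, 0.52, 0.55, 0.57, 0.37, 0.64]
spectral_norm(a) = 0.89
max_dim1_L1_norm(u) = 9.97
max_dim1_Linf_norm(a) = 0.37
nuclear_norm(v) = 14.61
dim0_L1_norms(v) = [5.63, 9.29, 5.23, 2.33, 4.44, 3.88, 5.54]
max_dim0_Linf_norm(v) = 2.94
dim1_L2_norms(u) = [2.57, 4.66, 1.41, 2.79, 1.24, 3.61, 2.43]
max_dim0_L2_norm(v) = 4.05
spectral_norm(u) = 5.85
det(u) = 4.88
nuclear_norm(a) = 3.01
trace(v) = -1.38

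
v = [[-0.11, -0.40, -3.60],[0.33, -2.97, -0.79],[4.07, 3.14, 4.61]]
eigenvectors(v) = [[0.38-0.54j,(0.38+0.54j),(0.22+0j)], [0.08-0.09j,0.08+0.09j,-0.94+0.00j], [-0.74+0.00j,(-0.74-0j),(0.27+0j)]]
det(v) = -44.12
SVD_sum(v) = [[-1.37, -1.40, -2.16],  [-0.87, -0.89, -1.38],  [3.21, 3.28, 5.07]] + [[-0.21, 1.18, -0.63], [0.34, -1.97, 1.06], [0.01, -0.03, 0.02]] + [[1.46, -0.18, -0.81], [0.86, -0.11, -0.47], [0.86, -0.11, -0.47]]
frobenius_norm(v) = 8.39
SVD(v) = [[-0.38, 0.51, 0.77], [-0.24, -0.86, 0.45], [0.89, -0.01, 0.45]] @ diag([7.65702776704345, 2.639689952301875, 2.1827878345002225]) @ [[0.47, 0.48, 0.74],[-0.15, 0.87, -0.47],[0.87, -0.11, -0.48]]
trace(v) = 1.53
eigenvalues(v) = [(2.17+3.31j), (2.17-3.31j), (-2.82+0j)]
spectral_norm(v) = 7.66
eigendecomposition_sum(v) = [[(-0+2.28j), -0.53+0.90j, (-1.81+1.21j)], [(-0.06+0.41j), (-0.12+0.15j), -0.36+0.17j], [(2.1-1.49j), (1.17-0.1j), (2.29+0.88j)]] + [[-0.00-2.28j, -0.53-0.90j, (-1.81-1.21j)], [(-0.06-0.41j), (-0.12-0.15j), -0.36-0.17j], [2.10+1.49j, 1.17+0.10j, (2.29-0.88j)]] + [[(-0.11-0j), 0.66+0.00j, 0.02+0.00j], [0.45+0.00j, (-2.73-0j), -0.07-0.00j], [-0.13-0.00j, (0.8+0j), (0.02+0j)]]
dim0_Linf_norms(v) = [4.07, 3.14, 4.61]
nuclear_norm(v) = 12.48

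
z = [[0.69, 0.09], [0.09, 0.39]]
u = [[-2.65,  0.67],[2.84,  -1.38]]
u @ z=[[-1.77, 0.02], [1.84, -0.28]]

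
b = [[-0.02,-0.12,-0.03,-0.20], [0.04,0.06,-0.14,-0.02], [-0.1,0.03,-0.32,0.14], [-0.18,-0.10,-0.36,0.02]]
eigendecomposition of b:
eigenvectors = [[-0.71+0.00j, -0.71-0.00j, 0.15+0.00j, 0.62+0.00j], [(0.03+0.15j), 0.03-0.15j, 0.80+0.00j, (-0.7+0j)], [0.03+0.22j, (0.03-0.22j), -0.16+0.00j, -0.11+0.00j], [-0.63+0.19j, -0.63-0.19j, (-0.56+0j), 0.34+0.00j]]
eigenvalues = [(-0.19+0.09j), (-0.19-0.09j), (0.11+0j), (0.01+0j)]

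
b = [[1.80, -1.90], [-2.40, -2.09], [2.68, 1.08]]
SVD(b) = [[-0.18, -0.95], [0.72, -0.31], [-0.67, -0.08]] @ diag([4.285839664148887, 2.63789279031733]) @ [[-0.9, -0.44], [-0.44, 0.9]]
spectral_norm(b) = 4.29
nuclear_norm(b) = 6.92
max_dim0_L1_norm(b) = 6.88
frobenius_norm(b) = 5.03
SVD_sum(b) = [[0.71,0.34], [-2.76,-1.34], [2.59,1.26]] + [[1.09, -2.24], [0.36, -0.75], [0.09, -0.18]]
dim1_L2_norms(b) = [2.62, 3.18, 2.89]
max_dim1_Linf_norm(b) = 2.68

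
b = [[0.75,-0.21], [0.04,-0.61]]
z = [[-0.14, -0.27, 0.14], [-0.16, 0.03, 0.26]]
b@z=[[-0.07, -0.21, 0.05], [0.09, -0.03, -0.15]]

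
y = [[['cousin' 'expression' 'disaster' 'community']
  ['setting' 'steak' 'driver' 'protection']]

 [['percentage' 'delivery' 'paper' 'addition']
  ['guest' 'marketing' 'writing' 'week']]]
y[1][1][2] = 'writing'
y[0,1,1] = 'steak'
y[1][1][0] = 'guest'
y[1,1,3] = 'week'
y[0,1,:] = ['setting', 'steak', 'driver', 'protection']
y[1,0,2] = 'paper'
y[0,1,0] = 'setting'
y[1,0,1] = 'delivery'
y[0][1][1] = 'steak'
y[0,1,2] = 'driver'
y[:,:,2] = [['disaster', 'driver'], ['paper', 'writing']]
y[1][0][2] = 'paper'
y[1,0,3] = 'addition'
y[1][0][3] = 'addition'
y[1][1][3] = 'week'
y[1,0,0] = 'percentage'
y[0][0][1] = 'expression'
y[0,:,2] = ['disaster', 'driver']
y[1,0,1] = 'delivery'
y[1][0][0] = 'percentage'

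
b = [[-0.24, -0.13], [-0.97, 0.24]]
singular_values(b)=[1.02, 0.18]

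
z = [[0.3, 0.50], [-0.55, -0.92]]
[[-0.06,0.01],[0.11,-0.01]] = z @ [[-0.06, -0.06], [-0.08, 0.05]]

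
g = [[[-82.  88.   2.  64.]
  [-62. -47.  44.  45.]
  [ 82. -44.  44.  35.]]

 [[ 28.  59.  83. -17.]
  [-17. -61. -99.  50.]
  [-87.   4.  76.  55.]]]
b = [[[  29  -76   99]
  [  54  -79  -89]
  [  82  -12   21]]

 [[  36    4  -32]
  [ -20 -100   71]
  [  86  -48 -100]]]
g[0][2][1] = -44.0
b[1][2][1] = -48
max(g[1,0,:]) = 83.0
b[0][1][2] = -89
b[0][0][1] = -76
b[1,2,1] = -48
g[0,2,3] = 35.0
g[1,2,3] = 55.0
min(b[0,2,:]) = -12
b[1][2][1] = -48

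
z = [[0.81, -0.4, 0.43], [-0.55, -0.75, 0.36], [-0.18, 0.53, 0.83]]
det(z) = -1.00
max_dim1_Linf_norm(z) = 0.83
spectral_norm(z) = 1.00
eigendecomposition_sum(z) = [[(-0.07+0j), (-0.25-0j), (0.06-0j)], [(-0.24+0j), (-0.87-0j), 0.23-0.00j], [(0.06-0j), 0.23+0.00j, -0.06+0.00j]] + [[(0.44+0.15j),-0.08-0.16j,(0.18-0.43j)], [-0.15+0.08j,0.06+0.02j,0.07+0.16j], [-0.12+0.45j,(0.15-0.09j),0.44+0.15j]] + [[(0.44-0.15j), -0.08+0.16j, 0.18+0.43j], [-0.15-0.08j, (0.06-0.02j), 0.07-0.16j], [-0.12-0.45j, 0.15+0.09j, 0.44-0.15j]]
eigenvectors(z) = [[0.26+0.00j,(0.05-0.68j),(0.05+0.68j)],[0.93+0.00j,(0.17+0.19j),(0.17-0.19j)],[-0.24+0.00j,0.69+0.00j,0.69-0.00j]]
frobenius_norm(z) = 1.73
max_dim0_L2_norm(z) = 1.0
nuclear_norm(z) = 3.00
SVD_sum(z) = [[0.29, -0.66, 0.38],[0.21, -0.47, 0.27],[-0.04, 0.08, -0.05]] + [[-0.01, 0.02, 0.05], [-0.02, 0.04, 0.09], [-0.19, 0.43, 0.88]] + [[0.53, 0.24, 0.00],[-0.74, -0.33, -0.0],[0.05, 0.02, 0.0]]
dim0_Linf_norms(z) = [0.81, 0.75, 0.83]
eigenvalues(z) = [(-1+0j), (0.94+0.33j), (0.94-0.33j)]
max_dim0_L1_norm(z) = 1.68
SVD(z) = [[0.81, -0.05, -0.58], [0.57, -0.10, 0.81], [-0.10, -0.99, -0.05]] @ diag([1.0038387450832176, 1.0010914843360321, 0.9939434661285473]) @ [[0.36, -0.81, 0.47], [0.19, -0.43, -0.88], [-0.91, -0.41, -0.0]]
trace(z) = 0.89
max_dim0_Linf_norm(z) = 0.83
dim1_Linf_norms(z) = [0.81, 0.75, 0.83]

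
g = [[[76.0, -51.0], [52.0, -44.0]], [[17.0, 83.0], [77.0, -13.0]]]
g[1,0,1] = 83.0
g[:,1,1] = [-44.0, -13.0]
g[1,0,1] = 83.0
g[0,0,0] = 76.0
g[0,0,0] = 76.0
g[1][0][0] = 17.0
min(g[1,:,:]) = -13.0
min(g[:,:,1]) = -51.0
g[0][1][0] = 52.0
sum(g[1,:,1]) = 70.0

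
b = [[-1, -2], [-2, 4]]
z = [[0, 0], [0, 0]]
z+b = [[-1, -2], [-2, 4]]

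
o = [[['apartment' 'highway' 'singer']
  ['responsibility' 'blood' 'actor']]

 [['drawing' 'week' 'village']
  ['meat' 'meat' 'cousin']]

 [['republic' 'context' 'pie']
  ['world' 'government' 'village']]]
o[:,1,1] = ['blood', 'meat', 'government']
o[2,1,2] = 'village'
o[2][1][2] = 'village'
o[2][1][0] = 'world'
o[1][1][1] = 'meat'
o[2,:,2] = ['pie', 'village']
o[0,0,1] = 'highway'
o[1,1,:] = ['meat', 'meat', 'cousin']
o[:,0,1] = ['highway', 'week', 'context']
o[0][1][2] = 'actor'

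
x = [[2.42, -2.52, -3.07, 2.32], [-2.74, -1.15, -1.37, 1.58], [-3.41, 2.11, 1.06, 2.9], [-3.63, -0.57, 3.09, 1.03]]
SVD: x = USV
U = [[-0.49, -0.73, 0.07, 0.48], [0.21, -0.6, 0.24, -0.74], [0.59, -0.33, -0.71, 0.2], [0.61, -0.06, 0.66, 0.44]]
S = [7.44, 4.96, 2.62, 1.74]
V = [[-0.8, 0.25, 0.50, 0.21], [0.25, 0.37, 0.51, -0.74], [-0.18, -0.89, 0.28, -0.32], [0.51, -0.1, 0.64, 0.56]]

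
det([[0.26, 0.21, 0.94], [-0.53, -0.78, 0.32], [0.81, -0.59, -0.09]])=1.000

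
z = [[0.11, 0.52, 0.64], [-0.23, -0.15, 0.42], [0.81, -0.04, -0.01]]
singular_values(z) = [0.86, 0.85, 0.35]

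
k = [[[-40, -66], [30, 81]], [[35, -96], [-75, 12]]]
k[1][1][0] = -75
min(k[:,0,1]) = -96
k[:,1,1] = [81, 12]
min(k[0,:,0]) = -40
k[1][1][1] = 12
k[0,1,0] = 30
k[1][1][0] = -75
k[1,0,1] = -96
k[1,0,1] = -96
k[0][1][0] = 30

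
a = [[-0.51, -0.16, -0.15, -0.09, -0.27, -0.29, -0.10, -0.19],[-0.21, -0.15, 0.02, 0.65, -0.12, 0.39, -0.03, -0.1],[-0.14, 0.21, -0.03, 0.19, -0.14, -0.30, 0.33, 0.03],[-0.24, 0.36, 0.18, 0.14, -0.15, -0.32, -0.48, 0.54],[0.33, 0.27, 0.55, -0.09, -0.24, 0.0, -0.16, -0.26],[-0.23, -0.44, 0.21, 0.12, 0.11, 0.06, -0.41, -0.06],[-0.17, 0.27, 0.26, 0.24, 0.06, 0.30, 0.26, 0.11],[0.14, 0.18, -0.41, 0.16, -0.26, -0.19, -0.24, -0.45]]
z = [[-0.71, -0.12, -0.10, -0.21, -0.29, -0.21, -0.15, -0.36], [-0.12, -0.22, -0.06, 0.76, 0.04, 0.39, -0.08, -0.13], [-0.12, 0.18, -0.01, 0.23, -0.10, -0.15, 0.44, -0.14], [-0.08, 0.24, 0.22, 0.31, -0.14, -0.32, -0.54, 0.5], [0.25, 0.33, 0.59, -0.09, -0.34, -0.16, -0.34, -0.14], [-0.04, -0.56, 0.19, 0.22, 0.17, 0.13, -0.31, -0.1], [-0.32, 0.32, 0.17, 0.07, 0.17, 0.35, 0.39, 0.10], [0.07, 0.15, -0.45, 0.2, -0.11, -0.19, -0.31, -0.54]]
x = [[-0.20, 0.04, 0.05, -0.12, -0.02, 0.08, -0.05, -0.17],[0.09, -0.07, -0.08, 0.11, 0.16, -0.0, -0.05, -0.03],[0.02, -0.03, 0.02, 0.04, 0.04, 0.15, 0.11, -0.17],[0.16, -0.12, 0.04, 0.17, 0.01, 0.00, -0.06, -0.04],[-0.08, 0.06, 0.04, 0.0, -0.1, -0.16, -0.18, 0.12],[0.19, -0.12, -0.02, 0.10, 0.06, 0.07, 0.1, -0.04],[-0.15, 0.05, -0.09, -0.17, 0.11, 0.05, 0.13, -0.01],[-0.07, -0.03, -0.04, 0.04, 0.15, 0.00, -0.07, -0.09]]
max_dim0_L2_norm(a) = 0.82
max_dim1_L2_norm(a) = 0.94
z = x + a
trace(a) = -0.92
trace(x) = -0.07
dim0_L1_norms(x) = [0.96, 0.52, 0.38, 0.75, 0.65, 0.51, 0.75, 0.67]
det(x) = -0.00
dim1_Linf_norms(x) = [0.2, 0.16, 0.17, 0.17, 0.18, 0.19, 0.17, 0.15]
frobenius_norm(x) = 0.78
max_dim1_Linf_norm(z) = 0.76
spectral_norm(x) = 0.52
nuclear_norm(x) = 1.60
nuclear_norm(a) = 5.49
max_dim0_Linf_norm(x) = 0.2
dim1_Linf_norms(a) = [0.51, 0.65, 0.33, 0.54, 0.55, 0.44, 0.3, 0.45]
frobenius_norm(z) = 2.35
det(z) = 0.04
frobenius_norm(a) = 2.13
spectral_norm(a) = 0.98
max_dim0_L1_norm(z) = 2.56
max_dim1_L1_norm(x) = 0.76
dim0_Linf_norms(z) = [0.71, 0.56, 0.59, 0.76, 0.34, 0.39, 0.54, 0.54]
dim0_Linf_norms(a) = [0.51, 0.44, 0.55, 0.65, 0.27, 0.39, 0.48, 0.54]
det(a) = 0.01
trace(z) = -0.99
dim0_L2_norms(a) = [0.77, 0.77, 0.8, 0.77, 0.52, 0.75, 0.82, 0.79]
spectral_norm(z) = 1.17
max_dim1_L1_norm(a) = 2.41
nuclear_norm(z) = 6.09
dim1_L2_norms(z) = [0.92, 0.91, 0.59, 0.93, 0.9, 0.74, 0.74, 0.84]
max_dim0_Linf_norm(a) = 0.65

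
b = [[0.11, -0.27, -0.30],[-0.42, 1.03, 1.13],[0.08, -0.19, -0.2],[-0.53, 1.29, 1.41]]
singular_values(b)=[2.59, 0.01, 0.0]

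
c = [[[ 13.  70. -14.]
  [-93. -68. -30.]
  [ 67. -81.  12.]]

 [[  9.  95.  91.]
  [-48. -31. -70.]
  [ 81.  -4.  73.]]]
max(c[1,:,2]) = 91.0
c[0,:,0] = [13.0, -93.0, 67.0]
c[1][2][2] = 73.0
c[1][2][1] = -4.0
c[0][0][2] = -14.0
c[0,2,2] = 12.0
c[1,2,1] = -4.0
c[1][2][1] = -4.0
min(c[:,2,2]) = 12.0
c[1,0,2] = 91.0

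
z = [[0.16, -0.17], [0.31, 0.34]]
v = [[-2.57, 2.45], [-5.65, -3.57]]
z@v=[[0.55, 1.0], [-2.72, -0.45]]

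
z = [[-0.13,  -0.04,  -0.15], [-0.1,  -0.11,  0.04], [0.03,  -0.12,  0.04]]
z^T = [[-0.13, -0.1, 0.03], [-0.04, -0.11, -0.12], [-0.15, 0.04, 0.04]]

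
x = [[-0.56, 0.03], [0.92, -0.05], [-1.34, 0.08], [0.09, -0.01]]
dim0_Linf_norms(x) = [1.34, 0.08]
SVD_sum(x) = [[-0.56, 0.03], [0.92, -0.05], [-1.34, 0.08], [0.09, -0.01]] + [[-0.0, -0.0],[0.0, 0.0],[0.0, 0.00],[-0.0, -0.00]]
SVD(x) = [[-0.33, 0.34],[0.53, -0.45],[-0.78, -0.41],[0.05, 0.72]] @ diag([1.7243998946382952, 0.006708455219829246]) @ [[1.00, -0.06], [-0.06, -1.0]]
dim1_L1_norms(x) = [0.59, 0.97, 1.42, 0.1]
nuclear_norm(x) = 1.73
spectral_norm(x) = 1.72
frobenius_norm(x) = 1.72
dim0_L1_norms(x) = [2.91, 0.17]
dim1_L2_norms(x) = [0.56, 0.92, 1.34, 0.09]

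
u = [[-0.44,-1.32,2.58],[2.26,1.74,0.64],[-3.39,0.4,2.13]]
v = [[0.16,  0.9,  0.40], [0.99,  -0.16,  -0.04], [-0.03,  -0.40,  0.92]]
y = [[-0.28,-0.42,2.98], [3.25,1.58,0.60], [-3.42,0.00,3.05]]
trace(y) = 4.35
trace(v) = 0.92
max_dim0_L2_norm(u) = 4.1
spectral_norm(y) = 5.53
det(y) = 19.78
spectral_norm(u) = 4.72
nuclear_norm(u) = 9.38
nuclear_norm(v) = 3.01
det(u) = 25.25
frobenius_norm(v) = 1.73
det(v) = -1.01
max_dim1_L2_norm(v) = 1.0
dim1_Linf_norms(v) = [0.9, 0.99, 0.92]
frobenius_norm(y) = 6.60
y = v + u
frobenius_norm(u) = 5.77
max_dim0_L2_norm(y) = 4.73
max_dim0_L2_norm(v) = 1.0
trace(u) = 3.43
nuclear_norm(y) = 10.02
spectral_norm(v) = 1.01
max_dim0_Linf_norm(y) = 3.42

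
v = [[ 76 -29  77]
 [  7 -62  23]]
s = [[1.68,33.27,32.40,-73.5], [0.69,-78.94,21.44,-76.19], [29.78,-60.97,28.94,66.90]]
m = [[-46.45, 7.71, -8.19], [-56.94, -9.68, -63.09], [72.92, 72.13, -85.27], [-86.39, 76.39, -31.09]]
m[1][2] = -63.09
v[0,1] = -29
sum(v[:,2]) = 100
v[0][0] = 76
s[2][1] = -60.97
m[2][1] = 72.13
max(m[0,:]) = 7.71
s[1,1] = -78.94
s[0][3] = -73.5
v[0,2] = 77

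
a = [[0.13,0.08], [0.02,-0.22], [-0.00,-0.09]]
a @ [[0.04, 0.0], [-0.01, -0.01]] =[[0.00,-0.00], [0.0,0.0], [0.0,0.00]]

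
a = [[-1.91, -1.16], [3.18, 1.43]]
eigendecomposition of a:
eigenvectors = [[(0.45-0.26j), 0.45+0.26j], [(-0.86+0j), -0.86-0.00j]]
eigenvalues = [(-0.24+0.95j), (-0.24-0.95j)]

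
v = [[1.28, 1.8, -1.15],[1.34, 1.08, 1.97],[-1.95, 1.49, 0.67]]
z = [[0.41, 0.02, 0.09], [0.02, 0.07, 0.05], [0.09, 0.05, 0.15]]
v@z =[[0.46, 0.09, 0.03], [0.75, 0.20, 0.47], [-0.71, 0.10, -0.0]]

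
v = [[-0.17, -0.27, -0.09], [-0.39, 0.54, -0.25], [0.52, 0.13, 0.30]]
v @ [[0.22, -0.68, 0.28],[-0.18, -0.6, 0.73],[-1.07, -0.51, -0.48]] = [[0.11, 0.32, -0.2], [0.08, 0.07, 0.4], [-0.23, -0.58, 0.1]]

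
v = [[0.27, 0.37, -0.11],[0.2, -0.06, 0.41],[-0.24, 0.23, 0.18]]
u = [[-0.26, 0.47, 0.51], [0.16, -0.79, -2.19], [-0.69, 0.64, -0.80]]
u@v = [[-0.10, -0.01, 0.31], [0.41, -0.4, -0.74], [0.13, -0.48, 0.19]]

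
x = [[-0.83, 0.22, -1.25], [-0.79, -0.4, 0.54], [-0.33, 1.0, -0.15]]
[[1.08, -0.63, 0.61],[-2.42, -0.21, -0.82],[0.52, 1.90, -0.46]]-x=[[1.91,-0.85,1.86], [-1.63,0.19,-1.36], [0.85,0.9,-0.31]]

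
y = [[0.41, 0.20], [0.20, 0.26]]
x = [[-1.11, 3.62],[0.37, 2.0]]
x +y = [[-0.7, 3.82], [0.57, 2.26]]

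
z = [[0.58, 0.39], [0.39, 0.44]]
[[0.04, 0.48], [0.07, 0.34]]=z @ [[-0.09, 0.77], [0.24, 0.08]]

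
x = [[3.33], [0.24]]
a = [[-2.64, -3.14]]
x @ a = [[-8.79, -10.46], [-0.63, -0.75]]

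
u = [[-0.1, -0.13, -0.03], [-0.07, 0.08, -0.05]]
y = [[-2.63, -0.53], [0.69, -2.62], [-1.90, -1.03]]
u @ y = [[0.23, 0.42],[0.33, -0.12]]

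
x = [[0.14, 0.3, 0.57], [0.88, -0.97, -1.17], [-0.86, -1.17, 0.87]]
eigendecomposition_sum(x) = [[0.12+1.01j, -0.04+0.44j, (0.19-0.42j)], [(0.28-0.6j), 0.17-0.23j, -0.24+0.16j], [-0.49+1.62j, -0.34+0.65j, (0.56-0.51j)]] + [[(0.12-1.01j), (-0.04-0.44j), (0.19+0.42j)],[(0.28+0.6j), 0.17+0.23j, (-0.24-0.16j)],[(-0.49-1.62j), -0.34-0.65j, (0.56+0.51j)]] + [[-0.09-0.00j, (0.37-0j), (0.19+0j)], [(0.32+0j), -1.31+0.00j, (-0.68-0j)], [(0.12+0j), (-0.48+0j), -0.25-0.00j]]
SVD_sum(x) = [[-0.24, 0.03, 0.31], [0.92, -0.13, -1.23], [-0.67, 0.09, 0.88]] + [[0.06, 0.33, 0.01], [-0.14, -0.82, -0.02], [-0.21, -1.26, -0.03]] + [[0.32, -0.06, 0.25],[0.1, -0.02, 0.07],[0.02, -0.00, 0.02]]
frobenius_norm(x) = 2.53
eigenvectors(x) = [[0.45-0.19j, (0.45+0.19j), (-0.26+0j)],[-0.31-0.05j, (-0.31+0.05j), (0.91+0j)],[0.81+0.00j, 0.81-0.00j, (0.33+0j)]]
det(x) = -1.30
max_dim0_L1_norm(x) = 2.61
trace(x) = 0.04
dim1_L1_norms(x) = [1.01, 3.02, 2.9]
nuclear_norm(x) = 3.93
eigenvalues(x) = [(0.84+0.27j), (0.84-0.27j), (-1.65+0j)]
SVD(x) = [[0.2, -0.21, -0.96], [-0.79, 0.54, -0.29], [0.57, 0.82, -0.06]] @ diag([1.9391067266425182, 1.561970200840668, 0.42920181077845354]) @ [[-0.60, 0.08, 0.80],[-0.17, -0.99, -0.02],[-0.78, 0.15, -0.6]]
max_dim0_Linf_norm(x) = 1.17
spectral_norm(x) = 1.94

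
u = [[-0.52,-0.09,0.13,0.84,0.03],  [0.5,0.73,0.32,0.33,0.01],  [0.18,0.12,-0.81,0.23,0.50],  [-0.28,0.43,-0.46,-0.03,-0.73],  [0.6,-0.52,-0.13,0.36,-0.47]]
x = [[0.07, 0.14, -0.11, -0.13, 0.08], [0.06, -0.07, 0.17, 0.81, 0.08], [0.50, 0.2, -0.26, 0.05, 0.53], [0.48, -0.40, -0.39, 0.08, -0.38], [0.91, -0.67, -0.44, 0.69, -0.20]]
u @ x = [[0.45, -0.40, -0.33, 0.09, -0.31],[0.41, -0.06, -0.15, 0.58, 0.14],[0.18, -0.57, -0.10, 0.40, -0.59],[-0.9, 0.34, 0.56, -0.14, -0.07],[-0.31, 0.27, -0.05, -0.8, -0.11]]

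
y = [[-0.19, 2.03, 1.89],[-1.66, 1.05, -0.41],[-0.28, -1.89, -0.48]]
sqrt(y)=[[1.06,1.16,1.12], [-0.64,1.39,0.17], [-0.49,-0.72,0.45]]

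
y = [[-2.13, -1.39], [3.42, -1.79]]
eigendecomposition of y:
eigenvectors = [[0.04-0.54j, (0.04+0.54j)], [-0.84+0.00j, -0.84-0.00j]]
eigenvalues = [(-1.96+2.17j), (-1.96-2.17j)]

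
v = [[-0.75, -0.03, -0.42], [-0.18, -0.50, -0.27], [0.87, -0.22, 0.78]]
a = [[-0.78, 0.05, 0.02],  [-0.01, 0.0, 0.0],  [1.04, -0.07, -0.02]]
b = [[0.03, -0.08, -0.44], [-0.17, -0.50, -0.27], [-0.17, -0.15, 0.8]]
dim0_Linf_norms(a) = [1.04, 0.07, 0.02]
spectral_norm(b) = 0.96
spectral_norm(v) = 1.48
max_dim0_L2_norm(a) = 1.3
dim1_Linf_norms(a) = [0.78, 0.01, 1.04]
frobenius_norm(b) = 1.12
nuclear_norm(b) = 1.53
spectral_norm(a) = 1.30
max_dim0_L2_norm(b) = 0.95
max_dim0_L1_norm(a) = 1.83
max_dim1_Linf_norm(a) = 1.04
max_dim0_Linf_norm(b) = 0.8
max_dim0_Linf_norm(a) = 1.04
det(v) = 0.14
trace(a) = -0.80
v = a + b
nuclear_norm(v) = 2.20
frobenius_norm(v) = 1.58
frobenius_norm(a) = 1.30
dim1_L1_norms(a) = [0.85, 0.01, 1.13]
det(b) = -0.00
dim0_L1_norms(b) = [0.37, 0.73, 1.51]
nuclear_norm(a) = 1.31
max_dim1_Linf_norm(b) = 0.8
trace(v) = -0.47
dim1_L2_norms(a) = [0.78, 0.01, 1.04]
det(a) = 0.00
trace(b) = 0.33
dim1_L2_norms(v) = [0.86, 0.6, 1.19]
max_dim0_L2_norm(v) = 1.16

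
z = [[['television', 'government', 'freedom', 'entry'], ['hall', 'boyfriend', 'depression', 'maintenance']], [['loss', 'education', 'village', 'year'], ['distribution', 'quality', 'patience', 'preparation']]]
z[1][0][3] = 'year'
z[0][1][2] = 'depression'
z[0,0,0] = 'television'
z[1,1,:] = ['distribution', 'quality', 'patience', 'preparation']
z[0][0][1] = 'government'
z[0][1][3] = 'maintenance'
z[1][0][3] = 'year'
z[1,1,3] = 'preparation'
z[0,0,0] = 'television'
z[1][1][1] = 'quality'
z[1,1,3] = 'preparation'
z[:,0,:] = [['television', 'government', 'freedom', 'entry'], ['loss', 'education', 'village', 'year']]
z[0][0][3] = 'entry'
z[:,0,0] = ['television', 'loss']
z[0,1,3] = 'maintenance'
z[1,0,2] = 'village'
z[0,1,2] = 'depression'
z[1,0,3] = 'year'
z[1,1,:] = ['distribution', 'quality', 'patience', 'preparation']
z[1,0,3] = 'year'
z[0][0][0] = 'television'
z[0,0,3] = 'entry'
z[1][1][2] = 'patience'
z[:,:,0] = [['television', 'hall'], ['loss', 'distribution']]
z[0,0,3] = 'entry'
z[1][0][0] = 'loss'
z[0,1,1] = 'boyfriend'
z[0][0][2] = 'freedom'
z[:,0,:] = [['television', 'government', 'freedom', 'entry'], ['loss', 'education', 'village', 'year']]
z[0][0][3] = 'entry'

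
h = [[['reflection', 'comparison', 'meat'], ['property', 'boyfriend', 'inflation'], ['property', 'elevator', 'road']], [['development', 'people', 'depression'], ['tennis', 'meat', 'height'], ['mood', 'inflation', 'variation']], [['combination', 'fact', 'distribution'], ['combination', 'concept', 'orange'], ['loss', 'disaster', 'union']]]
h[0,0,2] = 'meat'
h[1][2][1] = 'inflation'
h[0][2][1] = 'elevator'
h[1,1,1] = 'meat'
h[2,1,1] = 'concept'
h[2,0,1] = 'fact'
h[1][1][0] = 'tennis'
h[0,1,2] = 'inflation'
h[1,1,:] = ['tennis', 'meat', 'height']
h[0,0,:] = ['reflection', 'comparison', 'meat']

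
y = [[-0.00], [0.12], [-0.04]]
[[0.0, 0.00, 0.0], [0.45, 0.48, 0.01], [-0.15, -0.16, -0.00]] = y@ [[3.77,  3.96,  0.09]]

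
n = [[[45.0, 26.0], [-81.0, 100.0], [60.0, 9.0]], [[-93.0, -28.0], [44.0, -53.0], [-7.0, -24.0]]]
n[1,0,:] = [-93.0, -28.0]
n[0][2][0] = 60.0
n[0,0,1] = 26.0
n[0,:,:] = [[45.0, 26.0], [-81.0, 100.0], [60.0, 9.0]]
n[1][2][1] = -24.0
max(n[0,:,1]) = 100.0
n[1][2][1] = -24.0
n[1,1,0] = 44.0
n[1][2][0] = -7.0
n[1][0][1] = -28.0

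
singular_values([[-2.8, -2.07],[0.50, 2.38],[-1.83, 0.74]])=[4.08, 2.31]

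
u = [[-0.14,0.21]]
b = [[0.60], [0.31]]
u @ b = [[-0.02]]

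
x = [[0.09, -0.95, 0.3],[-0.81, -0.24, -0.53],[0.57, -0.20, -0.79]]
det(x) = 0.99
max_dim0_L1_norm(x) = 1.62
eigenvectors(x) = [[(-0.73+0j),(0.16-0.46j),(0.16+0.46j)], [(0.61+0j),(-0.14-0.55j),(-0.14+0.55j)], [-0.30+0.00j,-0.67+0.00j,-0.67-0.00j]]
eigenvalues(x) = [(1+0j), (-0.97+0.22j), (-0.97-0.22j)]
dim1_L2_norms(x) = [1.0, 1.0, 0.99]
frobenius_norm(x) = 1.73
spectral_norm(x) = 1.00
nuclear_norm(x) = 2.99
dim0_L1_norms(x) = [1.47, 1.39, 1.62]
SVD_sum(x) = [[0.42, -0.77, 0.3],[-0.15, 0.28, -0.11],[0.07, -0.14, 0.05]] + [[-0.06, -0.09, -0.15], [-0.24, -0.39, -0.65], [-0.17, -0.28, -0.47]] + [[-0.27, -0.09, 0.15],[-0.42, -0.14, 0.23],[0.67, 0.22, -0.37]]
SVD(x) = [[0.93,-0.19,0.33],  [-0.34,-0.80,0.50],  [0.17,-0.58,-0.80]] @ diag([1.0013983609947528, 0.9986496462665508, 0.9920182491308899]) @ [[0.45, -0.83, 0.33], [0.3, 0.49, 0.82], [-0.84, -0.27, 0.47]]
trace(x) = -0.94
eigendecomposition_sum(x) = [[0.54+0.00j, -0.45+0.00j, 0.22+0.00j], [-0.45-0.00j, 0.37-0.00j, -0.18+0.00j], [0.22+0.00j, (-0.18+0j), 0.09+0.00j]] + [[(-0.22+0.05j), -0.25-0.10j, (0.04-0.32j)], [(-0.18+0.2j), (-0.31+0.07j), (-0.17-0.34j)], [0.17+0.27j, -0.01+0.37j, (-0.44+0.1j)]] + [[(-0.22-0.05j), -0.25+0.10j, (0.04+0.32j)],  [-0.18-0.20j, -0.31-0.07j, -0.17+0.34j],  [0.17-0.27j, -0.01-0.37j, -0.44-0.10j]]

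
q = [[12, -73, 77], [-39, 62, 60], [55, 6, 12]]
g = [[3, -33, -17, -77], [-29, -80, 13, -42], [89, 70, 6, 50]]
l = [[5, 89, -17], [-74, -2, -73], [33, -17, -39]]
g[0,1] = -33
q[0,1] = -73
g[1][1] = -80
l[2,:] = [33, -17, -39]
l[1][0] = -74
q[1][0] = -39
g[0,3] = -77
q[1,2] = 60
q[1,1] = 62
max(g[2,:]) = 89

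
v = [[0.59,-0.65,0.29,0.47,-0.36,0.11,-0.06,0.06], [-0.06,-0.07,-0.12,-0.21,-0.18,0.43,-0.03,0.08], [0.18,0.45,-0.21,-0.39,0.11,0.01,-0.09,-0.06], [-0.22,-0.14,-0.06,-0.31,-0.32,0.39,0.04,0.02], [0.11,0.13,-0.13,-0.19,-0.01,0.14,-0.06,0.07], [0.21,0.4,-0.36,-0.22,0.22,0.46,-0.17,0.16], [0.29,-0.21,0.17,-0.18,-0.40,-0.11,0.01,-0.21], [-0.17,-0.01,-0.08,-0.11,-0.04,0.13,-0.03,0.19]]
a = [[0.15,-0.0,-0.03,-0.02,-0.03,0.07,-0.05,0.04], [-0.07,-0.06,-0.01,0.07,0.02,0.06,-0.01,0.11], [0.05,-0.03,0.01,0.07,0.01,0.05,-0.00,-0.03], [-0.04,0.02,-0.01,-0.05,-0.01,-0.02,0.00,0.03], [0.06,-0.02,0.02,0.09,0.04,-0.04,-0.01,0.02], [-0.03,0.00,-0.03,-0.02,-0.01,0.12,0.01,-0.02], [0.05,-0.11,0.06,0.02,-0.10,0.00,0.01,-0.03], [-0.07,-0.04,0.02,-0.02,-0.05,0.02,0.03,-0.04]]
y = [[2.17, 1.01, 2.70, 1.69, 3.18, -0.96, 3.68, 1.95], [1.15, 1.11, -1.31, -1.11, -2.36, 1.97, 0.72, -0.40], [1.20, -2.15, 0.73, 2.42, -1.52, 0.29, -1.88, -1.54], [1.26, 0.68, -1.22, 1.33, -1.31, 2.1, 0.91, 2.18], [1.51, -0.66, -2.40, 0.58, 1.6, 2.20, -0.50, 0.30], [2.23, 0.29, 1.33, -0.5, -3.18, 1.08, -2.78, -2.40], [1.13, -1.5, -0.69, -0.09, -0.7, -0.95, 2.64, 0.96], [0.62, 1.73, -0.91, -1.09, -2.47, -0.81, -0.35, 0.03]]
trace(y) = 10.69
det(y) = -10360.86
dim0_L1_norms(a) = [0.52, 0.28, 0.19, 0.36, 0.27, 0.38, 0.12, 0.32]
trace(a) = 0.18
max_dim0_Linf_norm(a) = 0.15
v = y @ a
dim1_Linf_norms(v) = [0.65, 0.43, 0.45, 0.39, 0.19, 0.46, 0.4, 0.19]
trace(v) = 0.65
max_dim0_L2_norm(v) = 0.93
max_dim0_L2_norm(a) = 0.21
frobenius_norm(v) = 1.93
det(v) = -0.00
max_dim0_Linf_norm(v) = 0.65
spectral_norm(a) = 0.22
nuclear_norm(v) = 3.84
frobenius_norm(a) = 0.40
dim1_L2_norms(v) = [1.11, 0.54, 0.67, 0.65, 0.33, 0.83, 0.64, 0.32]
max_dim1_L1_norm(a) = 0.41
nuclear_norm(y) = 31.92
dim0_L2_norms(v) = [0.78, 0.93, 0.57, 0.8, 0.7, 0.78, 0.22, 0.35]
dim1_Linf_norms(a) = [0.15, 0.11, 0.07, 0.05, 0.09, 0.12, 0.11, 0.07]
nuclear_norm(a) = 0.88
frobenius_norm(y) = 13.10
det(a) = 0.00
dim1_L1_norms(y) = [17.34, 10.13, 11.73, 10.99, 9.75, 13.79, 8.66, 8.01]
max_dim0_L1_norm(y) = 16.32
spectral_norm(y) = 8.47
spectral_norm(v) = 1.38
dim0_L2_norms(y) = [4.24, 3.62, 4.46, 3.67, 6.24, 4.11, 5.79, 4.23]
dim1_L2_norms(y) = [6.65, 3.95, 4.56, 4.12, 4.07, 5.64, 3.65, 3.5]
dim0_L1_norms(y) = [11.27, 9.13, 11.29, 8.81, 16.32, 10.36, 13.46, 9.76]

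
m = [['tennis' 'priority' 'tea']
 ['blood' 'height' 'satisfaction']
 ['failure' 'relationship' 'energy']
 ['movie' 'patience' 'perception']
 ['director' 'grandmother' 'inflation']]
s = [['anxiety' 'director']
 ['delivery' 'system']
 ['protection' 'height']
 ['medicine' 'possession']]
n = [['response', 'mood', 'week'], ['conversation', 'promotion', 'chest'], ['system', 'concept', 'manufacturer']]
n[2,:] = ['system', 'concept', 'manufacturer']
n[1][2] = 'chest'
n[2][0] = 'system'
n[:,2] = ['week', 'chest', 'manufacturer']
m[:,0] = ['tennis', 'blood', 'failure', 'movie', 'director']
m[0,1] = 'priority'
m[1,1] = 'height'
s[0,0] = 'anxiety'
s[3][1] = 'possession'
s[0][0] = 'anxiety'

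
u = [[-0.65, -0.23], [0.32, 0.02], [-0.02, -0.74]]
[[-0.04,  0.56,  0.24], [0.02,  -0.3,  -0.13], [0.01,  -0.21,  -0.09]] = u @ [[0.07,-0.97,-0.41],[-0.02,0.31,0.13]]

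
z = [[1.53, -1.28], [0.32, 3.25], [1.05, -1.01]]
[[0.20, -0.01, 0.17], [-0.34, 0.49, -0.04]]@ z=[[0.48, -0.46], [-0.41, 2.07]]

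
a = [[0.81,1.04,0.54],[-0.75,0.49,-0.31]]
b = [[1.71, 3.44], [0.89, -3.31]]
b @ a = [[-1.19, 3.46, -0.14], [3.20, -0.7, 1.51]]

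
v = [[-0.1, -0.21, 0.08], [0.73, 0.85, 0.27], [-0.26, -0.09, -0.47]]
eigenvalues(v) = [0.64, 0.03, -0.39]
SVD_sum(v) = [[-0.12, -0.13, -0.06], [0.73, 0.81, 0.36], [-0.24, -0.27, -0.12]] + [[0.01,-0.07,0.14], [-0.01,0.05,-0.09], [-0.02,0.18,-0.35]] + [[0.01,-0.01,-0.0], [0.0,-0.00,-0.00], [0.0,-0.00,-0.0]]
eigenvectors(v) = [[-0.28, 0.76, -0.29], [0.96, -0.58, -0.04], [-0.01, -0.29, 0.96]]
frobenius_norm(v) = 1.30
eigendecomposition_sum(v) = [[-0.22,-0.25,-0.08],[0.76,0.86,0.26],[-0.01,-0.01,-0.00]] + [[0.05, 0.01, 0.01], [-0.03, -0.01, -0.01], [-0.02, -0.01, -0.01]] + [[0.07, 0.02, 0.14],[0.01, 0.00, 0.02],[-0.23, -0.07, -0.46]]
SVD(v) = [[-0.15, -0.37, 0.92], [0.94, 0.24, 0.25], [-0.31, 0.90, 0.31]] @ diag([1.2226760943522847, 0.4362023269664166, 0.013809353660681915]) @ [[0.64, 0.70, 0.32],[-0.06, 0.45, -0.89],[0.77, -0.55, -0.33]]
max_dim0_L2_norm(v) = 0.88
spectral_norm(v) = 1.22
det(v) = -0.01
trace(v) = 0.28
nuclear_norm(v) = 1.67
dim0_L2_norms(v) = [0.78, 0.88, 0.55]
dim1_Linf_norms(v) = [0.21, 0.85, 0.47]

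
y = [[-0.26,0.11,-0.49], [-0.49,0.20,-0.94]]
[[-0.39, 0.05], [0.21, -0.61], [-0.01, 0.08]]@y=[[0.08,-0.03,0.14], [0.24,-0.10,0.47], [-0.04,0.01,-0.07]]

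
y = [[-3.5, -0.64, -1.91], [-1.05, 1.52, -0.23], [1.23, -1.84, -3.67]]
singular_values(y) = [4.62, 3.88, 1.31]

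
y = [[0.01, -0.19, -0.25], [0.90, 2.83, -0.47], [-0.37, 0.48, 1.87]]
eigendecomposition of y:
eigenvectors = [[(0.93+0j), -0.11+0.06j, -0.11-0.06j], [(-0.26+0j), (0.73+0j), 0.73-0.00j], [0.25+0.00j, 0.53-0.40j, (0.53+0.4j)]]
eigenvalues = [(-0+0j), (2.36+0.33j), (2.36-0.33j)]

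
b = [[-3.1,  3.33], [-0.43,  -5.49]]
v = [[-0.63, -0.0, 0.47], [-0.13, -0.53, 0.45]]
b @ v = [[1.52, -1.76, 0.04], [0.98, 2.91, -2.67]]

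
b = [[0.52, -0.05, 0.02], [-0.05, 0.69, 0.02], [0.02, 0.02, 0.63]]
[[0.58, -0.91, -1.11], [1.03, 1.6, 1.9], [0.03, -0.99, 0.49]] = b @ [[1.27, -1.47, -1.92], [1.58, 2.26, 2.6], [-0.04, -1.59, 0.75]]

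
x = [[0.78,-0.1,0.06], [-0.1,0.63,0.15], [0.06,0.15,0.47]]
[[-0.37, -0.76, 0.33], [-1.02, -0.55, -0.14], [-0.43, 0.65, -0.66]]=x @ [[-0.66, -1.33, 0.58],[-1.65, -1.57, 0.24],[-0.31, 2.05, -1.56]]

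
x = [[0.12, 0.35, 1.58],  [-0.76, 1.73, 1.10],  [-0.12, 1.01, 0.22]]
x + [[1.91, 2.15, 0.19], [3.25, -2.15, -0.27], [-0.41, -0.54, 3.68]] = [[2.03,2.50,1.77],[2.49,-0.42,0.83],[-0.53,0.47,3.90]]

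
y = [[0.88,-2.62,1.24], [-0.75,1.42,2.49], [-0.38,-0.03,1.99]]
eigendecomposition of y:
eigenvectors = [[-0.69+0.00j, (0.94+0j), 0.94-0.00j],[0.68+0.00j, (0.2-0.13j), (0.2+0.13j)],[(0.23+0j), 0.24+0.08j, 0.24-0.08j]]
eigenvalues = [(3.04+0j), (0.63+0.45j), (0.63-0.45j)]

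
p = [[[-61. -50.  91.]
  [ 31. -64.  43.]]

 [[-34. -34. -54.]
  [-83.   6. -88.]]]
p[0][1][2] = 43.0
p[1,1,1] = 6.0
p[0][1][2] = 43.0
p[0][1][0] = 31.0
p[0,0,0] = -61.0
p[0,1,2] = 43.0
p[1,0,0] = -34.0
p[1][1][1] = 6.0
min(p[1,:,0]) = -83.0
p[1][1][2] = -88.0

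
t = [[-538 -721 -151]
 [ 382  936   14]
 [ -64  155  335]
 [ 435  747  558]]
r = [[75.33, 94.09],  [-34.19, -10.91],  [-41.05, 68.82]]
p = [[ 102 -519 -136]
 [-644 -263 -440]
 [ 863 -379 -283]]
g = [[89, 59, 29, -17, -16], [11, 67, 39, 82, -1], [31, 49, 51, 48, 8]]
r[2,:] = [-41.05, 68.82]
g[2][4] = 8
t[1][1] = 936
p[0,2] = -136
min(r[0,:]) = 75.33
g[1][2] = 39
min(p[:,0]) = -644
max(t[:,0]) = 435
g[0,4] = -16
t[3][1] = 747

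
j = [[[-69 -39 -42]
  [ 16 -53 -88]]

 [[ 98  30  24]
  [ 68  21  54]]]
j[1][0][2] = 24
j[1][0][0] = 98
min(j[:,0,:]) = -69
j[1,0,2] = 24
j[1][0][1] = 30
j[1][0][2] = 24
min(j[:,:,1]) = -53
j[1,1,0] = 68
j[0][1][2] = -88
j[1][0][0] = 98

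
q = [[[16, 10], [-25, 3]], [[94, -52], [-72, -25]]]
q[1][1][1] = -25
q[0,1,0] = -25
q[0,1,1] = 3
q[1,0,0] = 94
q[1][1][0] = -72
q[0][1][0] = -25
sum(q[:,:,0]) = 13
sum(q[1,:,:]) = -55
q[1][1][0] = -72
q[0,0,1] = 10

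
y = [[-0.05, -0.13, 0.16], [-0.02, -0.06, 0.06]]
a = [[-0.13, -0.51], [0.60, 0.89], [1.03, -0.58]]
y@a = [[0.09,-0.18], [0.03,-0.08]]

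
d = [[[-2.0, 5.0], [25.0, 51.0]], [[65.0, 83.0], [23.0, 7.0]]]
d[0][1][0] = 25.0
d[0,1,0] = 25.0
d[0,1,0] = 25.0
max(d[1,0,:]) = 83.0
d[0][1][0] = 25.0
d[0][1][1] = 51.0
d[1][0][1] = 83.0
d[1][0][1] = 83.0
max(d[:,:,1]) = 83.0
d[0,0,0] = -2.0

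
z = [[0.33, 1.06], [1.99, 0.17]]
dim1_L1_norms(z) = [1.39, 2.16]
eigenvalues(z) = [1.7, -1.2]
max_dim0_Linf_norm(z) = 1.99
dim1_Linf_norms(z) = [1.06, 1.99]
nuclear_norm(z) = 3.05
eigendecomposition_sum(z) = [[0.9, 0.62], [1.17, 0.81]] + [[-0.57, 0.44], [0.82, -0.64]]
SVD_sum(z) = [[0.54, 0.12], [1.93, 0.43]] + [[-0.21, 0.94], [0.06, -0.26]]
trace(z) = 0.50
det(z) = -2.05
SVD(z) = [[-0.27, -0.96], [-0.96, 0.27]] @ diag([2.0550410448251957, 0.9991527931621708]) @ [[-0.98, -0.22],[0.22, -0.98]]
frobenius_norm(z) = 2.29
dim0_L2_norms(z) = [2.02, 1.07]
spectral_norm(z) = 2.06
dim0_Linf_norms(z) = [1.99, 1.06]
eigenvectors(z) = [[0.61, -0.57], [0.79, 0.82]]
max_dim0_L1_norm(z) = 2.32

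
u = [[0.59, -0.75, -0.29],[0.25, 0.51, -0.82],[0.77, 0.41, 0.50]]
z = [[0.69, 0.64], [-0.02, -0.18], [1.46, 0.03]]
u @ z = [[-0.00, 0.50], [-1.03, 0.04], [1.25, 0.43]]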